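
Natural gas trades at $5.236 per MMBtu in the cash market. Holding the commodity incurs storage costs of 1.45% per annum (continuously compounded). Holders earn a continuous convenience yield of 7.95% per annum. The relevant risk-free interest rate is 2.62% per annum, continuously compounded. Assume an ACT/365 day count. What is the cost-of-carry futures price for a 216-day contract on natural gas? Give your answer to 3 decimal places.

Net carry = r + u − y = 0.0262 + 0.0145 − 0.0795 = -0.0388
F = S·e^((r+u−y)T) = 5.236 · e^(-0.0388 × 216/365) = 5.236 · e^-0.022961
= 5.236 × 0.977301 = $5.117 per MMBtu

$5.117 per MMBtu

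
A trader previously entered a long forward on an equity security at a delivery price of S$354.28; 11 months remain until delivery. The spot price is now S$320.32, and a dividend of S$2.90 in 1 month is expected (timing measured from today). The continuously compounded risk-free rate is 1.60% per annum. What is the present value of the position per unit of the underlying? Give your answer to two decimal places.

-S$31.70

PV(remaining dividends) I = 2.90·e^(−0.0160·1/12) = 2.8961
Current forward F = (S − I)·e^(rT) = (320.32 − 2.8961)·e^(0.0160·11/12) = 317.4239 × 1.014775 = 322.1138
Value (long) = (F − K)·e^(−rT) = (322.1138 − 354.28) × 0.985440 = -31.6979
Value = -S$31.70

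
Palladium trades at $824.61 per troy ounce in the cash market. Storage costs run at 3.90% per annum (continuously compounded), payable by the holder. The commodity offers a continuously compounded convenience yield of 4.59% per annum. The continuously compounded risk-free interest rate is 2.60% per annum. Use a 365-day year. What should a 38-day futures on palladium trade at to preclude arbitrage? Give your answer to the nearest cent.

Net carry = r + u − y = 0.0260 + 0.0390 − 0.0459 = 0.0191
F = S·e^((r+u−y)T) = 824.61 · e^(0.0191 × 38/365) = 824.61 · e^0.001988
= 824.61 × 1.001990 = $826.25 per troy ounce

$826.25 per troy ounce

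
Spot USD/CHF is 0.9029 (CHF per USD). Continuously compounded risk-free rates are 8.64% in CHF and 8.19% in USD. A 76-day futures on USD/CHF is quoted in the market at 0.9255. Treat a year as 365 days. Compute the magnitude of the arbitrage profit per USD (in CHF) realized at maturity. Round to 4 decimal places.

0.0218 per USD (in CHF)

Fair futures: F* = S·e^(carry·T), with carry = (r_CHF − r_USD) = 0.0864 − 0.0819 = 0.0045
F* = 0.9029 · e^(0.0045 × 76/365) = 0.9029 · e^0.000937 = 0.9029 × 1.000937 = 0.9037
Market 0.9255 > fair 0.9037: forward overpriced → cash-and-carry (buy spot, short the forward).
At maturity, profit = |F_mkt − F*| = |0.9255 − 0.9037| = 0.0218 per USD (in CHF)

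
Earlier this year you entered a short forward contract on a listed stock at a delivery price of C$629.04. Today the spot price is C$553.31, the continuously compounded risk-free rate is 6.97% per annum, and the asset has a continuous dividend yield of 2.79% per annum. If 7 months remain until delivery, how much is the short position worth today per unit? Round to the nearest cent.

Current fair forward for the remaining 7 months: F = S·e^((r − q)·T), (r − q) = 0.0697 − 0.0279 = 0.0418
F = 553.31 · e^(0.0418 × 7/12) = 553.31 × 1.024683 = 566.9674
Value of long forward = (F − K)·e^(−rT) = (566.9674 − 629.04) · e^(−0.0697·7/12)
= -62.0726 × 0.960157 = -59.60
Short position value = −(long value) = C$59.60

C$59.60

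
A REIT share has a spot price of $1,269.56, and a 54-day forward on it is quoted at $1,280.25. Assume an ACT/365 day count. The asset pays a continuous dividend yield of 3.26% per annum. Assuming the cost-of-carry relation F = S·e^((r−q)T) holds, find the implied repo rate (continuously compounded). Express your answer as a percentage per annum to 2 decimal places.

8.93%

From F = S·e^((r−q)T): (r − q) = ln(F/S)/T
ln(1280.25/1269.56) = ln(1.008420) = 0.008385
(r − q) = 0.008385 / (54/365) = 0.056676
r = ln(F/S)/T + q = 0.056676 + 0.0326 = 0.089276
r = 8.93%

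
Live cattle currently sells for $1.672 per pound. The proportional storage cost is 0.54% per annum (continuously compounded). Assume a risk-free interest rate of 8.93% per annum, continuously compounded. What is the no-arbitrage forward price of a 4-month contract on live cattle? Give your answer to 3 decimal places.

$1.726 per pound

Net carry = r + u − y = 0.0893 + 0.0054 − 0.0000 = 0.0947
F = S·e^((r+u−y)T) = 1.672 · e^(0.0947 × 4/12) = 1.672 · e^0.031567
= 1.672 × 1.032071 = $1.726 per pound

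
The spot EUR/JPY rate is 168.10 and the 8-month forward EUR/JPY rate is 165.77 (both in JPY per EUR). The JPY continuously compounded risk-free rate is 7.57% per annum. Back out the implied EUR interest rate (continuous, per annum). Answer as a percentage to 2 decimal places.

F = S·e^((r_JPY − r_EUR)T) ⇒ r_EUR = r_JPY − ln(F/S)/T
ln(165.77/168.10) = -0.013958; /(8/12) = -0.020937
r_EUR = 0.0757 + 0.020937 = 0.096637
r_EUR = 9.66%

9.66%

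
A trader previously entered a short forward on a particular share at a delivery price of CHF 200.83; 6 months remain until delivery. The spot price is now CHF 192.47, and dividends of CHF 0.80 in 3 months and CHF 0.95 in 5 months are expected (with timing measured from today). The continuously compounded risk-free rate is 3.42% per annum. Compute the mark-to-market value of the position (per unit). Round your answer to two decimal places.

PV(remaining dividends) I = 0.80·e^(−0.0342·3/12) + 0.95·e^(−0.0342·5/12) = 1.7297
Current forward F = (S − I)·e^(rT) = (192.47 − 1.7297)·e^(0.0342·6/12) = 190.7403 × 1.017247 = 194.0300
Value (long) = (F − K)·e^(−rT) = (194.0300 − 200.83) × 0.983045 = -6.6847
Short position value = −(long value) = CHF 6.68

CHF 6.68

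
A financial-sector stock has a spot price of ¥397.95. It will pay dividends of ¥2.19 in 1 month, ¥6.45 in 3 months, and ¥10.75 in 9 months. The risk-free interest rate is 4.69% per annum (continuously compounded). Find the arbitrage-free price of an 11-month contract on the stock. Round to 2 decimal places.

¥395.67

PV(dividends) I = 2.19·e^(−0.0469·1/12) + 6.45·e^(−0.0469·3/12) + 10.75·e^(−0.0469·9/12)
I = 2.1815 + 6.3748 + 10.3784 = 18.9347
F = (S − I)·e^(rT) = (397.95 − 18.9347) · e^(0.0469·11/12)
= 379.0153 · e^0.042992 = 379.0153 × 1.043930 = ¥395.67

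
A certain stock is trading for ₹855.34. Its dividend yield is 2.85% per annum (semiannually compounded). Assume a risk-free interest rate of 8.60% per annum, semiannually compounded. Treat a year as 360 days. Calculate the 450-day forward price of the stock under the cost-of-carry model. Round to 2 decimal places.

F = S · (1+r/2)^(2T) / (1+q/2)^(2T)
= 855.34 × 1.110992 / 1.036007 = 855.34 × 1.072379
F = ₹917.25

₹917.25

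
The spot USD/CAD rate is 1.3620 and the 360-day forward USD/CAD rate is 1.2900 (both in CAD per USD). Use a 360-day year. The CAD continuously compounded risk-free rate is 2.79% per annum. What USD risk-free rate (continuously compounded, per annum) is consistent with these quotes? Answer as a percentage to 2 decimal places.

F = S·e^((r_CAD − r_USD)T) ⇒ r_USD = r_CAD − ln(F/S)/T
ln(1.2900/1.3620) = -0.054312; /(360/360) = -0.054312
r_USD = 0.0279 + 0.054312 = 0.082212
r_USD = 8.22%

8.22%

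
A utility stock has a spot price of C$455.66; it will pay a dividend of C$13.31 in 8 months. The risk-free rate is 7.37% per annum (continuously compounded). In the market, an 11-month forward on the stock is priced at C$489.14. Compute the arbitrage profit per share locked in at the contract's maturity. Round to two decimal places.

C$15.19 per share

PV(dividends) I = 13.31·e^(−0.0737·8/12) = 12.6718
Fair forward F* = (S − I)·e^(rT) = (455.66 − 12.6718)·e^0.067558 = 442.9882 × 1.069892 = 473.9495
Market C$489.14 > fair 473.9495: forward overpriced → cash-and-carry (borrow at r, buy the stock and collect the dividends, short the forward).
Profit at T = |F_mkt − F*| = |489.14 − 473.9495| = C$15.19 per share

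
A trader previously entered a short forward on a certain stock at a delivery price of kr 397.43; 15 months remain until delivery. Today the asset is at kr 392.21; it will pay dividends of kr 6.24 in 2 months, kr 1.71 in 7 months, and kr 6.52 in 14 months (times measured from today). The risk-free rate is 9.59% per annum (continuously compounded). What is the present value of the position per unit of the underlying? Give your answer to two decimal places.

-kr 26.09

PV(remaining dividends) I = 6.24·e^(−0.0959·2/12) + 1.71·e^(−0.0959·7/12) + 6.52·e^(−0.0959·14/12) = 13.5879
Current forward F = (S − I)·e^(rT) = (392.21 − 13.5879)·e^(0.0959·15/12) = 378.6221 × 1.127356 = 426.8419
Value (long) = (F − K)·e^(−rT) = (426.8419 − 397.43) × 0.887031 = 26.0893
Short position value = −(long value) = -kr 26.09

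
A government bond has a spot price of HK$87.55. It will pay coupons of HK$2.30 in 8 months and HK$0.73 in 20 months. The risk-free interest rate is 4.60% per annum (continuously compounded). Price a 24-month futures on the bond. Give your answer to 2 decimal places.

PV(coupons) I = 2.30·e^(−0.0460·8/12) + 0.73·e^(−0.0460·20/12)
I = 2.2305 + 0.6761 = 2.9066
F = (S − I)·e^(rT) = (87.55 − 2.9066) · e^(0.0460·24/12)
= 84.6434 · e^0.092000 = 84.6434 × 1.096365 = HK$92.80

HK$92.80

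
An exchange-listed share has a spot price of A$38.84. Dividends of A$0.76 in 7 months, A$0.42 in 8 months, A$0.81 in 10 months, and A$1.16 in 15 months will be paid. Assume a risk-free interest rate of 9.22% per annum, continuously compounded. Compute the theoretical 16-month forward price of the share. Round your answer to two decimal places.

A$40.64

PV(dividends) I = 0.76·e^(−0.0922·7/12) + 0.42·e^(−0.0922·8/12) + 0.81·e^(−0.0922·10/12) + 1.16·e^(−0.0922·15/12)
I = 0.7202 + 0.3950 + 0.7501 + 1.0337 = 2.8990
F = (S − I)·e^(rT) = (38.84 − 2.8990) · e^(0.0922·16/12)
= 35.9410 · e^0.122933 = 35.9410 × 1.130809 = A$40.64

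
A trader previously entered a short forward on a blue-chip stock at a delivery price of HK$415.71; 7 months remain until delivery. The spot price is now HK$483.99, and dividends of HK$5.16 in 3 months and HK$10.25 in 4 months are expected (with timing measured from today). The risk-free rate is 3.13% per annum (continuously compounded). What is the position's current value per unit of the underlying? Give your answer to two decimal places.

-HK$60.54

PV(remaining dividends) I = 5.16·e^(−0.0313·3/12) + 10.25·e^(−0.0313·4/12) = 15.2634
Current forward F = (S − I)·e^(rT) = (483.99 − 15.2634)·e^(0.0313·7/12) = 468.7266 × 1.018426 = 477.3634
Value (long) = (F − K)·e^(−rT) = (477.3634 − 415.71) × 0.981907 = 60.5379
Short position value = −(long value) = -HK$60.54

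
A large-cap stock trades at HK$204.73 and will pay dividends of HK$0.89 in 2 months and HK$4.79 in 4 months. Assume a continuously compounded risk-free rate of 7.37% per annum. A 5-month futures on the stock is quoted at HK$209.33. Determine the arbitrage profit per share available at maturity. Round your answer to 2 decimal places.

PV(dividends) I = 0.89·e^(−0.0737·2/12) + 4.79·e^(−0.0737·4/12) = 5.5529
Fair futures F* = (S − I)·e^(rT) = (204.73 − 5.5529)·e^0.030708 = 199.1771 × 1.031184 = 205.3882
Market HK$209.33 > fair 205.3882: forward overpriced → cash-and-carry (borrow at r, buy the stock and collect the dividends, short the forward).
Profit at T = |F_mkt − F*| = |209.33 − 205.3882| = HK$3.94 per share

HK$3.94 per share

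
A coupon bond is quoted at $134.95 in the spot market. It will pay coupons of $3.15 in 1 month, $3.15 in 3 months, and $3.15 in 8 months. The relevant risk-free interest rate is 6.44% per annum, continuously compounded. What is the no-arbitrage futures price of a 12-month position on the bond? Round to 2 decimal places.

PV(coupons) I = 3.15·e^(−0.0644·1/12) + 3.15·e^(−0.0644·3/12) + 3.15·e^(−0.0644·8/12)
I = 3.1331 + 3.0997 + 3.0176 = 9.2504
F = (S − I)·e^(rT) = (134.95 − 9.2504) · e^(0.0644·12/12)
= 125.6996 · e^0.064400 = 125.6996 × 1.066519 = $134.06

$134.06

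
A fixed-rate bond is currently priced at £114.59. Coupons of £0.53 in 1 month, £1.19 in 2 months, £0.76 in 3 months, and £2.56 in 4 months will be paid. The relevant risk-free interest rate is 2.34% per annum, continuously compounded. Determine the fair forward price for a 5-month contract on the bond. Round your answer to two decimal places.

PV(coupons) I = 0.53·e^(−0.0234·1/12) + 1.19·e^(−0.0234·2/12) + 0.76·e^(−0.0234·3/12) + 2.56·e^(−0.0234·4/12)
I = 0.5290 + 1.1854 + 0.7556 + 2.5401 = 5.0101
F = (S − I)·e^(rT) = (114.59 − 5.0101) · e^(0.0234·5/12)
= 109.5799 · e^0.009750 = 109.5799 × 1.009798 = £110.65

£110.65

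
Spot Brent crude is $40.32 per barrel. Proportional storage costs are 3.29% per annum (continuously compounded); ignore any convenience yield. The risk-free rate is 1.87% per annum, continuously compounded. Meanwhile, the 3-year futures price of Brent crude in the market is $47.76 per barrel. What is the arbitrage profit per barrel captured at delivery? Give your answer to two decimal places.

Fair futures: F* = S·e^(carry·T), with carry = (r + u) = 0.0187 + 0.0329 = 0.0516
F* = 40.32 · e^(0.0516 × 3) = 40.32 · e^0.154800 = 40.32 × 1.167424 = $47.0705
Market $47.76 > fair $47.0705: forward overpriced → cash-and-carry (buy spot, short the forward).
At maturity, profit = |F_mkt − F*| = |47.76 − 47.0705| = $0.69 per barrel

$0.69 per barrel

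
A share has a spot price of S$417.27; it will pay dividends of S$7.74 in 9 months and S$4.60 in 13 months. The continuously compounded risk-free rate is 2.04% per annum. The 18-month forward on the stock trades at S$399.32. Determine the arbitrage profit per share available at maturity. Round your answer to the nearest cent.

S$18.42 per share

PV(dividends) I = 7.74·e^(−0.0204·9/12) + 4.60·e^(−0.0204·13/12) = 12.1219
Fair forward F* = (S − I)·e^(rT) = (417.27 − 12.1219)·e^0.030600 = 405.1481 × 1.031073 = 417.7373
Market S$399.32 < fair 417.7373: forward underpriced → reverse cash-and-carry (short the stock, invest proceeds at r, pay the dividends, go long the forward).
Profit at T = |F_mkt − F*| = |399.32 − 417.7373| = S$18.42 per share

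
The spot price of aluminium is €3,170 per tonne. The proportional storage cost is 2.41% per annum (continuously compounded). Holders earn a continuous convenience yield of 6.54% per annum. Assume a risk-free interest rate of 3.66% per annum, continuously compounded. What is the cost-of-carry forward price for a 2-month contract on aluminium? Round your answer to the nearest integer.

Net carry = r + u − y = 0.0366 + 0.0241 − 0.0654 = -0.0047
F = S·e^((r+u−y)T) = 3170 · e^(-0.0047 × 2/12) = 3170 · e^-0.000783
= 3170 × 0.999217 = €3,168 per tonne

€3,168 per tonne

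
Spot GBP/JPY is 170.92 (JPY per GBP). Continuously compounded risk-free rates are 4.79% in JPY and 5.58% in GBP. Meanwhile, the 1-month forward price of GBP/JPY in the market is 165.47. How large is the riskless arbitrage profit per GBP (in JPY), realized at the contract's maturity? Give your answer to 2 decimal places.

5.34 per GBP (in JPY)

Fair forward: F* = S·e^(carry·T), with carry = (r_JPY − r_GBP) = 0.0479 − 0.0558 = -0.0079
F* = 170.92 · e^(-0.0079 × 1/12) = 170.92 · e^-0.000658 = 170.92 × 0.999342 = 170.8075
Market 165.47 < fair 170.8075: forward underpriced → reverse cash-and-carry (short spot, go long the forward).
At maturity, profit = |F_mkt − F*| = |165.47 − 170.8075| = 5.34 per GBP (in JPY)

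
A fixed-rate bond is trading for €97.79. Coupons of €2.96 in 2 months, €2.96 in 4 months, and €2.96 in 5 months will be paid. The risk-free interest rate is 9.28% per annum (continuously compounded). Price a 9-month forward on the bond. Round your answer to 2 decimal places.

€95.58

PV(coupons) I = 2.96·e^(−0.0928·2/12) + 2.96·e^(−0.0928·4/12) + 2.96·e^(−0.0928·5/12)
I = 2.9146 + 2.8698 + 2.8477 = 8.6321
F = (S − I)·e^(rT) = (97.79 − 8.6321) · e^(0.0928·9/12)
= 89.1579 · e^0.069600 = 89.1579 × 1.072079 = €95.58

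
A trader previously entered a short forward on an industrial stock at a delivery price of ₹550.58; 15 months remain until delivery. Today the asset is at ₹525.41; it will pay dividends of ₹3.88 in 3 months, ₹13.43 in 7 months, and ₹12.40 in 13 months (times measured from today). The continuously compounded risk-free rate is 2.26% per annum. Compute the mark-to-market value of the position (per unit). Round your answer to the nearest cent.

PV(remaining dividends) I = 3.88·e^(−0.0226·3/12) + 13.43·e^(−0.0226·7/12) + 12.40·e^(−0.0226·13/12) = 29.2123
Current forward F = (S − I)·e^(rT) = (525.41 − 29.2123)·e^(0.0226·15/12) = 496.1977 × 1.028653 = 510.4153
Value (long) = (F − K)·e^(−rT) = (510.4153 − 550.58) × 0.972145 = -39.0459
Short position value = −(long value) = ₹39.05

₹39.05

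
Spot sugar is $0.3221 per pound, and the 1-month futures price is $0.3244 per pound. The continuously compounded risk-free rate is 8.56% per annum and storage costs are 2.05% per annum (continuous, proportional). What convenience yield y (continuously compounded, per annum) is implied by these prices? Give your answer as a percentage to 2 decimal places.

F = S·e^((r+u−y)T) ⇒ (r+u−y) = ln(F/S)/T
ln(0.3244/0.3221) = 0.007115; /T ⇒ 0.085380
y = r + u − ln(F/S)/T = 0.0856 + 0.0205 − 0.085380 = 0.020720
y = 2.07%

2.07%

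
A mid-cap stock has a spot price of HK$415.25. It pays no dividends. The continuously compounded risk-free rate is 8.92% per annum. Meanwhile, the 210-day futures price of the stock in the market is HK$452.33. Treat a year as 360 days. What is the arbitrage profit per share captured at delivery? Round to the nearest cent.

HK$14.90 per share

Fair futures: F* = S·e^(carry·T), with carry = r = 0.0892
F* = 415.25 · e^(0.0892 × 210/360) = 415.25 · e^0.052033 = 415.25 × 1.053411 = HK$437.4289
Market HK$452.33 > fair HK$437.4289: forward overpriced → cash-and-carry (buy spot, short the forward).
At maturity, profit = |F_mkt − F*| = |452.33 − 437.4289| = HK$14.90 per share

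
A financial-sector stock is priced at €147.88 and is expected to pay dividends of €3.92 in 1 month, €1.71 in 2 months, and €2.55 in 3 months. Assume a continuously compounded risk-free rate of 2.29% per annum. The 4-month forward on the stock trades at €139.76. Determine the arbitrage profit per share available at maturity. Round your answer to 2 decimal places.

€1.04 per share

PV(dividends) I = 3.92·e^(−0.0229·1/12) + 1.71·e^(−0.0229·2/12) + 2.55·e^(−0.0229·3/12) = 8.1515
Fair forward F* = (S − I)·e^(rT) = (147.88 − 8.1515)·e^0.007633 = 139.7285 × 1.007662 = 140.7991
Market €139.76 < fair 140.7991: forward underpriced → reverse cash-and-carry (short the stock, invest proceeds at r, pay the dividends, go long the forward).
Profit at T = |F_mkt − F*| = |139.76 − 140.7991| = €1.04 per share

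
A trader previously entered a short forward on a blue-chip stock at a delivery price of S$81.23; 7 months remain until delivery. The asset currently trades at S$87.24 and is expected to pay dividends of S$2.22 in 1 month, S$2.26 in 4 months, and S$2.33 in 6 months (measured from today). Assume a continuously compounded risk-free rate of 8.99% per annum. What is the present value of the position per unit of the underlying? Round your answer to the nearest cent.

PV(remaining dividends) I = 2.22·e^(−0.0899·1/12) + 2.26·e^(−0.0899·4/12) + 2.33·e^(−0.0899·6/12) = 6.6243
Current forward F = (S − I)·e^(rT) = (87.24 − 6.6243)·e^(0.0899·7/12) = 80.6157 × 1.053841 = 84.9561
Value (long) = (F − K)·e^(−rT) = (84.9561 − 81.23) × 0.948910 = 3.5357
Short position value = −(long value) = -S$3.54

-S$3.54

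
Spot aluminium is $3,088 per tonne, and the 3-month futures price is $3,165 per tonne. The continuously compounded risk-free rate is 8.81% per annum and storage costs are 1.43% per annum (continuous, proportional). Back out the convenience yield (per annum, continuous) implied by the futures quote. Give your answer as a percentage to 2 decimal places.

0.39%

F = S·e^((r+u−y)T) ⇒ (r+u−y) = ln(F/S)/T
ln(3165/3088) = 0.024629; /T ⇒ 0.098516
y = r + u − ln(F/S)/T = 0.0881 + 0.0143 − 0.098516 = 0.003884
y = 0.39%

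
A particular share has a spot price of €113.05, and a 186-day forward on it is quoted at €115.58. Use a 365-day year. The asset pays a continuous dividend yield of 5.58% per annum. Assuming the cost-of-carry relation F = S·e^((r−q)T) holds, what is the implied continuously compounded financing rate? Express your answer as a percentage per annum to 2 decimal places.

From F = S·e^((r−q)T): (r − q) = ln(F/S)/T
ln(115.58/113.05) = ln(1.022379) = 0.022132
(r − q) = 0.022132 / (186/365) = 0.043431
r = ln(F/S)/T + q = 0.043431 + 0.0558 = 0.099231
r = 9.92%

9.92%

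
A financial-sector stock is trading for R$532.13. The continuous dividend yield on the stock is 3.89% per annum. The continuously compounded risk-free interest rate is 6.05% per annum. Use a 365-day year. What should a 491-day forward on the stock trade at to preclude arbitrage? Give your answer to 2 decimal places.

R$547.82

F = S·e^((r − q)T) = 532.13 · e^((0.0605 − 0.0389) × 491/365)
= 532.13 · e^0.029056 = 532.13 × 1.029482
F = R$547.82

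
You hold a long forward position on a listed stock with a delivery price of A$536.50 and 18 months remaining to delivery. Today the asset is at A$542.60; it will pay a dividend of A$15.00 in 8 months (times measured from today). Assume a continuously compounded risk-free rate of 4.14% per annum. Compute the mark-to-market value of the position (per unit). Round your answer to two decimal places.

A$23.81

PV(remaining dividends) I = 15.00·e^(−0.0414·8/12) = 14.5917
Current forward F = (S − I)·e^(rT) = (542.60 − 14.5917)·e^(0.0414·18/12) = 528.0083 × 1.064069 = 561.8373
Value (long) = (F − K)·e^(−rT) = (561.8373 − 536.50) × 0.939789 = 23.8117
Value = A$23.81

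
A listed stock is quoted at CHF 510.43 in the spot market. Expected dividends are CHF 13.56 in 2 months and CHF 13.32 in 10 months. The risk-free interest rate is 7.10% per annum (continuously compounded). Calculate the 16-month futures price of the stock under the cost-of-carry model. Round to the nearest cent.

CHF 532.58

PV(dividends) I = 13.56·e^(−0.0710·2/12) + 13.32·e^(−0.0710·10/12)
I = 13.4005 + 12.5548 = 25.9553
F = (S − I)·e^(rT) = (510.43 − 25.9553) · e^(0.0710·16/12)
= 484.4747 · e^0.094667 = 484.4747 × 1.099293 = CHF 532.58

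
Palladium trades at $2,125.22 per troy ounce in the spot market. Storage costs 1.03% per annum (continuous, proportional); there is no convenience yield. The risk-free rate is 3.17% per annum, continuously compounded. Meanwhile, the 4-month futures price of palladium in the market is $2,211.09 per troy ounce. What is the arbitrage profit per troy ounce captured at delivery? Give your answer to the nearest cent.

$55.91 per troy ounce

Fair futures: F* = S·e^(carry·T), with carry = (r + u) = 0.0317 + 0.0103 = 0.0420
F* = 2125.22 · e^(0.0420 × 4/12) = 2125.22 · e^0.01400000 = 2125.22 × 1.01409846 = $2155.1823
Market $2211.09 > fair $2155.1823: forward overpriced → cash-and-carry (buy spot, short the forward).
At maturity, profit = |F_mkt − F*| = |2211.09 − 2155.1823| = $55.91 per troy ounce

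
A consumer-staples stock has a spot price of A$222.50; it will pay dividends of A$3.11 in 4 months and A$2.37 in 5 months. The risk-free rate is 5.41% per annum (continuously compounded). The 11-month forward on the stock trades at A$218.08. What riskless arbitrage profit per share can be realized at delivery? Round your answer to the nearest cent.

PV(dividends) I = 3.11·e^(−0.0541·4/12) + 2.37·e^(−0.0541·5/12) = 5.3716
Fair forward F* = (S − I)·e^(rT) = (222.50 − 5.3716)·e^0.049592 = 217.1284 × 1.050842 = 228.1676
Market A$218.08 < fair 228.1676: forward underpriced → reverse cash-and-carry (short the stock, invest proceeds at r, pay the dividends, go long the forward).
Profit at T = |F_mkt − F*| = |218.08 − 228.1676| = A$10.09 per share

A$10.09 per share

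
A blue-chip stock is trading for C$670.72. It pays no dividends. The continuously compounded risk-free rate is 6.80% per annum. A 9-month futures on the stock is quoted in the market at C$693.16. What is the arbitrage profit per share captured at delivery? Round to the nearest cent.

Fair futures: F* = S·e^(carry·T), with carry = r = 0.0680
F* = 670.72 · e^(0.0680 × 9/12) = 670.72 · e^0.051000 = 670.72 × 1.052323 = C$705.8141
Market C$693.16 < fair C$705.8141: forward underpriced → reverse cash-and-carry (short spot, go long the forward).
At maturity, profit = |F_mkt − F*| = |693.16 − 705.8141| = C$12.65 per share

C$12.65 per share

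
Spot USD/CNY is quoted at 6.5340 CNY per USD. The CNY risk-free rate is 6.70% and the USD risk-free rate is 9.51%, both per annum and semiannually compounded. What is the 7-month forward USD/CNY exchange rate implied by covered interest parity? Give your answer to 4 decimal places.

By covered interest parity, F = S · (1+r_CNY/2)^(2T) / (1+r_USD/2)^(2T)
= 6.5340 × 1.039191 / 1.055692 = 6.5340 × 0.984369
F = 6.4319 CNY per USD

6.4319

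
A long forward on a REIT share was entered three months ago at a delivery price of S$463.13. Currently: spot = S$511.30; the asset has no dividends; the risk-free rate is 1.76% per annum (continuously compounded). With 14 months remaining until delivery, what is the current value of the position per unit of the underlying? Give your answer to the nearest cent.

S$57.58

Current fair forward for the remaining 14 months: F = S·e^(r·T), r = 0.0176
F = 511.30 · e^(0.0176 × 14/12) = 511.30 × 1.020746 = 521.9074
Value of long forward = (F − K)·e^(−rT) = (521.9074 − 463.13) · e^(−0.0176·14/12)
= 58.7774 × 0.979676 = 57.58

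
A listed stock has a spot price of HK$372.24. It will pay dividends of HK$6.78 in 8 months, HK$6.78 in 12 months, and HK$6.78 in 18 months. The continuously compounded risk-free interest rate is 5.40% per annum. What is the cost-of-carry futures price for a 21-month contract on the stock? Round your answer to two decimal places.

PV(dividends) I = 6.78·e^(−0.0540·8/12) + 6.78·e^(−0.0540·12/12) + 6.78·e^(−0.0540·18/12)
I = 6.5403 + 6.4236 + 6.2525 = 19.2164
F = (S − I)·e^(rT) = (372.24 − 19.2164) · e^(0.0540·21/12)
= 353.0236 · e^0.094500 = 353.0236 × 1.099109 = HK$388.01

HK$388.01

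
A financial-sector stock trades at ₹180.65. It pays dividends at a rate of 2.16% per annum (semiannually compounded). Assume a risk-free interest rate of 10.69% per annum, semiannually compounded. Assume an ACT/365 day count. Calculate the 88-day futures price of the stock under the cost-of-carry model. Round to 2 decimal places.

F = S · (1+r/2)^(2T) / (1+q/2)^(2T)
= 180.65 × 1.025426 / 1.005193 = 180.65 × 1.020128
F = ₹184.29

₹184.29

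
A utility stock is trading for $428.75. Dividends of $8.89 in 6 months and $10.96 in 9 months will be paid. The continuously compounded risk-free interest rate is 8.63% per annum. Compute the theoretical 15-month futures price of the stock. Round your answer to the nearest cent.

PV(dividends) I = 8.89·e^(−0.0863·6/12) + 10.96·e^(−0.0863·9/12)
I = 8.5146 + 10.2731 = 18.7877
F = (S − I)·e^(rT) = (428.75 − 18.7877) · e^(0.0863·15/12)
= 409.9623 · e^0.107875 = 409.9623 × 1.113908 = $456.66

$456.66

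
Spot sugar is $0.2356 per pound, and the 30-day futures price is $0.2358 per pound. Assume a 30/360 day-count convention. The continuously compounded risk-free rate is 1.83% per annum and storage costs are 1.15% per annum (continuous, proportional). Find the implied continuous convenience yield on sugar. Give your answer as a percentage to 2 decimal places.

F = S·e^((r+u−y)T) ⇒ (r+u−y) = ln(F/S)/T
ln(0.2358/0.2356) = 0.000849; /T ⇒ 0.010188
y = r + u − ln(F/S)/T = 0.0183 + 0.0115 − 0.010188 = 0.019612
y = 1.96%

1.96%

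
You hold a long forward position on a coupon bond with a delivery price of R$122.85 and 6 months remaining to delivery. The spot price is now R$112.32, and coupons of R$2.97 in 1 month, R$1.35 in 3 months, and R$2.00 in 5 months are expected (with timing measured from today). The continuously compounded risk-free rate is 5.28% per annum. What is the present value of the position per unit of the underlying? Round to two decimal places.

-R$13.57

PV(remaining coupons) I = 2.97·e^(−0.0528·1/12) + 1.35·e^(−0.0528·3/12) + 2.00·e^(−0.0528·5/12) = 6.2457
Current forward F = (S − I)·e^(rT) = (112.32 − 6.2457)·e^(0.0528·6/12) = 106.0743 × 1.026752 = 108.9120
Value (long) = (F − K)·e^(−rT) = (108.9120 − 122.85) × 0.973945 = -13.5748
Value = -R$13.57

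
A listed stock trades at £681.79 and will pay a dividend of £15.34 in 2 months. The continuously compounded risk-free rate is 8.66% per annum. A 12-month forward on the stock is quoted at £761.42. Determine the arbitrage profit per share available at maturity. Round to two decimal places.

£34.44 per share

PV(dividends) I = 15.34·e^(−0.0866·2/12) = 15.1202
Fair forward F* = (S − I)·e^(rT) = (681.79 − 15.1202)·e^0.086600 = 666.6698 × 1.090460 = 726.9768
Market £761.42 > fair 726.9768: forward overpriced → cash-and-carry (borrow at r, buy the stock and collect the dividends, short the forward).
Profit at T = |F_mkt − F*| = |761.42 − 726.9768| = £34.44 per share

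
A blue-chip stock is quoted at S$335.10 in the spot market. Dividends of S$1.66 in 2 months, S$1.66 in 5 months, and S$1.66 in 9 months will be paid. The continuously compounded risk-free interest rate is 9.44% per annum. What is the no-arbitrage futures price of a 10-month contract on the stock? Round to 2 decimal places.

S$357.36

PV(dividends) I = 1.66·e^(−0.0944·2/12) + 1.66·e^(−0.0944·5/12) + 1.66·e^(−0.0944·9/12)
I = 1.6341 + 1.5960 + 1.5465 = 4.7766
F = (S − I)·e^(rT) = (335.10 − 4.7766) · e^(0.0944·10/12)
= 330.3234 · e^0.078667 = 330.3234 × 1.081844 = S$357.36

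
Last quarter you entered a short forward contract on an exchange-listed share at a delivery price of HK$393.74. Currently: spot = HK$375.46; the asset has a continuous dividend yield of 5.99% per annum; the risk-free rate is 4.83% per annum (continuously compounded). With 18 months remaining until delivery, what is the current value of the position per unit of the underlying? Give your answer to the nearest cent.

HK$23.03

Current fair forward for the remaining 18 months: F = S·e^((r − q)·T), (r − q) = 0.0483 − 0.0599 = -0.0116
F = 375.46 · e^(-0.0116 × 18/12) = 375.46 × 0.982751 = 368.9837
Value of long forward = (F − K)·e^(−rT) = (368.9837 − 393.74) · e^(−0.0483·18/12)
= -24.7563 × 0.930112 = -23.03
Short position value = −(long value) = HK$23.03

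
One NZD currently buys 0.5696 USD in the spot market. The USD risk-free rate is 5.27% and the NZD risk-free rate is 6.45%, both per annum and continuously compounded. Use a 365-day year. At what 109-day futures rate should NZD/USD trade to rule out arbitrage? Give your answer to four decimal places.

0.5676

F = S·e^((r_USD − r_NZD)T) = 0.5696 · e^((0.0527 − 0.0645) × 109/365)
= 0.5696 · e^-0.003524 = 0.5696 × 0.996482
F = 0.5676 USD per NZD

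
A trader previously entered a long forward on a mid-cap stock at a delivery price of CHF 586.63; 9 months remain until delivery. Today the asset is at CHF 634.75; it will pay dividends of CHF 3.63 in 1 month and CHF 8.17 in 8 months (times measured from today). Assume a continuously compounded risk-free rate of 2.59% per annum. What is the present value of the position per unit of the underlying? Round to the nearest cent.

CHF 47.75

PV(remaining dividends) I = 3.63·e^(−0.0259·1/12) + 8.17·e^(−0.0259·8/12) = 11.6523
Current forward F = (S − I)·e^(rT) = (634.75 − 11.6523)·e^(0.0259·9/12) = 623.0977 × 1.019615 = 635.3198
Value (long) = (F − K)·e^(−rT) = (635.3198 − 586.63) × 0.980762 = 47.7531
Value = CHF 47.75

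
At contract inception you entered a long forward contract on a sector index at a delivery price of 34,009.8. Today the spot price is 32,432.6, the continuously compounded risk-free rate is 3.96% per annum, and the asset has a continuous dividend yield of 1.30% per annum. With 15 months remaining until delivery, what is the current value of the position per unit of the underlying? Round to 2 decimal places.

Current fair forward for the remaining 15 months: F = S·e^((r − q)·T), (r − q) = 0.0396 − 0.0130 = 0.0266
F = 32432.6 · e^(0.0266 × 15/12) = 32432.6 × 1.03380896 = 33529.1125
Value of long forward = (F − K)·e^(−rT) = (33529.1125 − 34009.8) · e^(−0.0396·15/12)
= -480.6875 × 0.95170516 = -457.47

-457.47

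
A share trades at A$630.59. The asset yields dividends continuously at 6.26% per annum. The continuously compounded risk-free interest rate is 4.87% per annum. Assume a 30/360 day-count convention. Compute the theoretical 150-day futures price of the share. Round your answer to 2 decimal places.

A$626.95

F = S·e^((r − q)T) = 630.59 · e^((0.0487 − 0.0626) × 150/360)
= 630.59 · e^-0.005792 = 630.59 × 0.994225
F = A$626.95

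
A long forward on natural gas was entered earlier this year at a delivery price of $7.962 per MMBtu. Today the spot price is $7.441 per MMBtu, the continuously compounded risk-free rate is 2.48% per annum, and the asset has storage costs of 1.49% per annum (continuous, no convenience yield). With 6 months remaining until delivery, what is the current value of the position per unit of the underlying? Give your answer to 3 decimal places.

Current fair forward for the remaining 6 months: F = S·e^((r + u)·T), (r + u) = 0.0248 + 0.0149 = 0.0397
F = 7.441 · e^(0.0397 × 6/12) = 7.441 × 1.020048 = 7.5902
Value of long forward = (F − K)·e^(−rT) = (7.5902 − 7.962) · e^(−0.0248·6/12)
= -0.3718 × 0.987677 = -0.367

-$0.367 per MMBtu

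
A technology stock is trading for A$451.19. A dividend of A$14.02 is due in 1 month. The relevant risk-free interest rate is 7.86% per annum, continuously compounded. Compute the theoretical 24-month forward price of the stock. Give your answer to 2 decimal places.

PV(dividends) I = 14.02·e^(−0.0786·1/12)
I = 13.9285
F = (S − I)·e^(rT) = (451.19 − 13.9285) · e^(0.0786·24/12)
= 437.2615 · e^0.157200 = 437.2615 × 1.170230 = A$511.70

A$511.70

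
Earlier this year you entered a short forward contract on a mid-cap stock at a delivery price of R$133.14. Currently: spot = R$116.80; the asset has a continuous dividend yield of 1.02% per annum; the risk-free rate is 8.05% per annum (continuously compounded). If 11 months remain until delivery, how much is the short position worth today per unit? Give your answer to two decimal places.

R$7.96

Current fair forward for the remaining 11 months: F = S·e^((r − q)·T), (r − q) = 0.0805 − 0.0102 = 0.0703
F = 116.80 · e^(0.0703 × 11/12) = 116.80 × 1.066563 = 124.5746
Value of long forward = (F − K)·e^(−rT) = (124.5746 − 133.14) · e^(−0.0805·11/12)
= -8.5654 × 0.928865 = -7.96
Short position value = −(long value) = R$7.96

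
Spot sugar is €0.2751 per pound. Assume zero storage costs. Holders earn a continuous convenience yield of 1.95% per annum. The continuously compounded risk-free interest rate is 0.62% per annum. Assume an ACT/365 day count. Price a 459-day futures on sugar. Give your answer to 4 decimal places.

Net carry = r + u − y = 0.0062 + 0.0000 − 0.0195 = -0.0133
F = S·e^((r+u−y)T) = 0.2751 · e^(-0.0133 × 459/365) = 0.2751 · e^-0.016725
= 0.2751 × 0.983414 = €0.2705 per pound

€0.2705 per pound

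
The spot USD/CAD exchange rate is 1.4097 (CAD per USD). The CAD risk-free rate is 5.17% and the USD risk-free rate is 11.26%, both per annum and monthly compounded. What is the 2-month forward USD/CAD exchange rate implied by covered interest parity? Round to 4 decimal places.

1.3956

By covered interest parity, F = S · (1+r_CAD/12)^(12T) / (1+r_USD/12)^(12T)
= 1.4097 × 1.008635 / 1.018855 = 1.4097 × 0.989969
F = 1.3956 CAD per USD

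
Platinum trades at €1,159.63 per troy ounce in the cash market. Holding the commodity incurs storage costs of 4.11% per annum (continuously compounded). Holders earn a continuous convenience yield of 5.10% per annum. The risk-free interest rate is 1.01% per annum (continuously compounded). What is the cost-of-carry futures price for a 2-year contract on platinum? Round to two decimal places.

Net carry = r + u − y = 0.0101 + 0.0411 − 0.0510 = 0.0002
F = S·e^((r+u−y)T) = 1159.63 · e^(0.0002 × 2) = 1159.63 · e^0.00040000
= 1159.63 × 1.00040008 = €1,160.09 per troy ounce

€1,160.09 per troy ounce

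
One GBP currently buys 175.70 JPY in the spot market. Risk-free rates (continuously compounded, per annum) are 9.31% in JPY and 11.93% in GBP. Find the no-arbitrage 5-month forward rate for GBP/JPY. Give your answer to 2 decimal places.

F = S·e^((r_JPY − r_GBP)T) = 175.70 · e^((0.0931 − 0.1193) × 5/12)
= 175.70 · e^-0.010917 = 175.70 × 0.989142
F = 173.79 JPY per GBP

173.79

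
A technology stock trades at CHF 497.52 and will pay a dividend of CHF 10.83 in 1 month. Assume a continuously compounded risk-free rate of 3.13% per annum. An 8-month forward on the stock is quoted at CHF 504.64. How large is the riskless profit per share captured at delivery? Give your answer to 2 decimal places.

PV(dividends) I = 10.83·e^(−0.0313·1/12) = 10.8018
Fair forward F* = (S − I)·e^(rT) = (497.52 − 10.8018)·e^0.020867 = 486.7182 × 1.021086 = 496.9811
Market CHF 504.64 > fair 496.9811: forward overpriced → cash-and-carry (borrow at r, buy the stock and collect the dividends, short the forward).
Profit at T = |F_mkt − F*| = |504.64 − 496.9811| = CHF 7.66 per share

CHF 7.66 per share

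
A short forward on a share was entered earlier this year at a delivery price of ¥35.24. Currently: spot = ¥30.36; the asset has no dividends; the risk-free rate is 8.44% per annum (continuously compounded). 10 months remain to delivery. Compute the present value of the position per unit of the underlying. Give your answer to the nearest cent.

¥2.49

Current fair forward for the remaining 10 months: F = S·e^(r·T), r = 0.0844
F = 30.36 · e^(0.0844 × 10/12) = 30.36 × 1.072866 = 32.5722
Value of long forward = (F − K)·e^(−rT) = (32.5722 − 35.24) · e^(−0.0844·10/12)
= -2.6678 × 0.932083 = -2.49
Short position value = −(long value) = ¥2.49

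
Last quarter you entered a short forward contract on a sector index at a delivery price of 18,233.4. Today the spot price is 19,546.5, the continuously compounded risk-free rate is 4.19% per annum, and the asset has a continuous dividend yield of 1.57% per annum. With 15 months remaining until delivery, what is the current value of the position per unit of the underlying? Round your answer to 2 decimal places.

-1863.64

Current fair forward for the remaining 15 months: F = S·e^((r − q)·T), (r − q) = 0.0419 − 0.0157 = 0.0262
F = 19546.5 · e^(0.0262 × 15/12) = 19546.5 × 1.03329218 = 20197.2456
Value of long forward = (F − K)·e^(−rT) = (20197.2456 − 18233.4) · e^(−0.0419·15/12)
= 1963.8456 × 0.94897294 = 1863.64
Short position value = −(long value) = -1863.64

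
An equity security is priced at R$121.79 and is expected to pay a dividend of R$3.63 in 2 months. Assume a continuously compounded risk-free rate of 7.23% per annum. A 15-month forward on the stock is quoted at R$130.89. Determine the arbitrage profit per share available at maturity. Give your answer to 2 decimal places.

PV(dividends) I = 3.63·e^(−0.0723·2/12) = 3.5865
Fair forward F* = (S − I)·e^(rT) = (121.79 − 3.5865)·e^0.090375 = 118.2035 × 1.094585 = 129.3838
Market R$130.89 > fair 129.3838: forward overpriced → cash-and-carry (borrow at r, buy the stock and collect the dividends, short the forward).
Profit at T = |F_mkt − F*| = |130.89 − 129.3838| = R$1.51 per share

R$1.51 per share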